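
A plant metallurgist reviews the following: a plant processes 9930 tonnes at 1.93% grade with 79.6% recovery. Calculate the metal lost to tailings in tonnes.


39.0964 tonnes

Total metal in feed:
= 9930 * 1.93 / 100 = 191.649 tonnes
Metal recovered:
= 191.649 * 79.6 / 100 = 152.552604 tonnes
Metal lost to tailings:
= 191.649 - 152.552604
= 39.0964 tonnes


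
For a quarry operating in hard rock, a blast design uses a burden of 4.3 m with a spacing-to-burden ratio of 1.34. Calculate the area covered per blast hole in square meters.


24.7766 m^2

First, find the spacing:
Spacing = burden * ratio = 4.3 * 1.34
= 5.762 m
Then, calculate the area:
Area = burden * spacing = 4.3 * 5.762
= 24.7766 m^2


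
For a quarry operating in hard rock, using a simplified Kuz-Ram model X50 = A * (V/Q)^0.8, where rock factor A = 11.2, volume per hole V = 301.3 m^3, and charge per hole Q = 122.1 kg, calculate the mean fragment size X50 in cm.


23.0699 cm

Compute V/Q:
V/Q = 301.3 / 122.1 = 2.467649468
Raise to the power 0.8:
(V/Q)^0.8 = 2.467649468^0.8 = 2.05980816
Multiply by A:
X50 = 11.2 * 2.05980816
= 23.0699 cm


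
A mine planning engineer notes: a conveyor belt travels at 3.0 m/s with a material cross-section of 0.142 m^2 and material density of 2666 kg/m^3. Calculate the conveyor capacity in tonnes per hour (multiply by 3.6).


4088.5776 t/h

Volumetric flow = speed * area
= 3.0 * 0.142 = 0.426 m^3/s
Mass flow = volumetric * density
= 0.426 * 2666 = 1135.716 kg/s
Convert to t/h: multiply by 3.6
Capacity = 1135.716 * 3.6
= 4088.5776 t/h


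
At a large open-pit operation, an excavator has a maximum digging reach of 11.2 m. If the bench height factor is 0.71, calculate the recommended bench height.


7.952 m

Bench height = reach * factor
= 11.2 * 0.71
= 7.952 m


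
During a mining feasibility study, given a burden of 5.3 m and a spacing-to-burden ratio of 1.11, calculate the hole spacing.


Spacing = burden * ratio
= 5.3 * 1.11
= 5.883 m

5.883 m


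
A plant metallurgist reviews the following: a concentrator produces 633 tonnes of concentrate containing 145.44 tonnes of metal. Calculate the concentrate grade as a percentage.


22.9763%

Grade = (metal in concentrate / concentrate mass) * 100
= (145.44 / 633) * 100
= 0.2297630332 * 100
= 22.9763%


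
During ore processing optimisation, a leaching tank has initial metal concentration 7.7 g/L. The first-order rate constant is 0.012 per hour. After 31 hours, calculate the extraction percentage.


31.0646%

Compute the exponent:
-k * t = -0.012 * 31 = -0.372
Remaining concentration:
C = 7.7 * exp(-0.372)
= 7.7 * 0.6893542425
= 5.308027667 g/L
Extracted = 7.7 - 5.308027667 = 2.391972333 g/L
Extraction % = 2.391972333 / 7.7 * 100
= 31.0646%


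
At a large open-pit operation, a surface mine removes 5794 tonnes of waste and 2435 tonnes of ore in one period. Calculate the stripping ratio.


2.3795

Stripping ratio = waste tonnage / ore tonnage
= 5794 / 2435
= 2.3795


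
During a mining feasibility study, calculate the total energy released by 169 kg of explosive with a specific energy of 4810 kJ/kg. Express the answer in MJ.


Energy = mass * specific_energy / 1000
= 169 * 4810 / 1000
= 812890 / 1000
= 812.89 MJ

812.89 MJ


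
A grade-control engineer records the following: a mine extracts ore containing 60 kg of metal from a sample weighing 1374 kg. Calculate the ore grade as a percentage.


Ore grade = (metal mass / ore mass) * 100
= (60 / 1374) * 100
= 0.04366812227 * 100
= 4.3668%

4.3668%


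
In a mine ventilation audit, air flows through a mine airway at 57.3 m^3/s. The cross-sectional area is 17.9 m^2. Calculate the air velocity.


3.2011 m/s

Velocity = flow rate / cross-sectional area
= 57.3 / 17.9
= 3.2011 m/s


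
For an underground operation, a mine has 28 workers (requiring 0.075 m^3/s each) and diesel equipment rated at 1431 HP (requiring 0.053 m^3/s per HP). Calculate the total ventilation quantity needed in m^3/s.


Airflow for workers:
Q_people = 28 * 0.075 = 2.1 m^3/s
Airflow for diesel equipment:
Q_diesel = 1431 * 0.053 = 75.843 m^3/s
Total ventilation:
Q_total = 2.1 + 75.843
= 77.943 m^3/s

77.943 m^3/s


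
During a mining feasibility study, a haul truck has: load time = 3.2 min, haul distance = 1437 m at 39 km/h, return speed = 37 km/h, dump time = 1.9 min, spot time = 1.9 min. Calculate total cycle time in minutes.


Convert haul speed to m/min: 39 * 1000/60 = 650 m/min
Haul time = 1437 / 650 = 2.210769231 min
Convert return speed to m/min: 37 * 1000/60 = 616.6666667 m/min
Return time = 1437 / 616.6666667 = 2.33027027 min
Total cycle time:
= 3.2 + 2.210769231 + 1.9 + 2.33027027 + 1.9
= 11.541 min

11.541 min


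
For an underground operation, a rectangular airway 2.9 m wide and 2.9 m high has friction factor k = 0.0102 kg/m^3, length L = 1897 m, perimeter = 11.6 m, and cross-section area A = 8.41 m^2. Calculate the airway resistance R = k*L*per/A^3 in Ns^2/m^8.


0.3773 Ns^2/m^8

Compute the numerator:
k * L * per = 0.0102 * 1897 * 11.6
= 224.45304
Compute the denominator:
A^3 = 8.41^3 = 594.823321
Resistance:
R = 224.45304 / 594.823321
= 0.3773 Ns^2/m^8


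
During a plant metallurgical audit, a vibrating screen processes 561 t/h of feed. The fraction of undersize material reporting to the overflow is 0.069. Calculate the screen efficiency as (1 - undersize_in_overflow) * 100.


93.1%

Screen efficiency = (1 - fraction of undersize in overflow) * 100
= (1 - 0.069) * 100
= 0.931 * 100
= 93.1%


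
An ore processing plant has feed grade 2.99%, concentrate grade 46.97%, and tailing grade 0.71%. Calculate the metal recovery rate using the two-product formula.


77.4245%

Using the two-product formula:
R = 100 * c * (f - t) / (f * (c - t))
Numerator = 100 * 46.97 * (2.99 - 0.71)
= 100 * 46.97 * 2.28
= 10709.16
Denominator = 2.99 * (46.97 - 0.71)
= 2.99 * 46.26
= 138.3174
R = 10709.16 / 138.3174
= 77.4245%


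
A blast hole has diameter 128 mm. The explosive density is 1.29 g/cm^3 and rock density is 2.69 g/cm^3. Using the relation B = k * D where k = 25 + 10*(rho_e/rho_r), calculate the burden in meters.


3.8138 m

First, compute k:
rho_e / rho_r = 1.29 / 2.69 = 0.4795539033
k = 25 + 10 * 0.4795539033 = 29.79553903
Then, compute burden:
B = k * D / 1000 = 29.79553903 * 128 / 1000
= 3813.828996 / 1000
= 3.8138 m


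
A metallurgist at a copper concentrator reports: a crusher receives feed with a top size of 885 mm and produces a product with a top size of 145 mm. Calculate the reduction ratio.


6.1034

Reduction ratio = feed size / product size
= 885 / 145
= 6.1034


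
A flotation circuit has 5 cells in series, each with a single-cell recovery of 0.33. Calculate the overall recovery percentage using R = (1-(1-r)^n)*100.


Complement of single-cell recovery:
1 - r = 1 - 0.33 = 0.67
Raise to power n:
(1 - r)^5 = 0.67^5 = 0.1350125107
Overall recovery:
R = (1 - 0.1350125107) * 100
= 86.4987%

86.4987%


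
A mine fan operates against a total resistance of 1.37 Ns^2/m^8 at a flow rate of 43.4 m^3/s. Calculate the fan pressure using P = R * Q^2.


Compute Q^2:
Q^2 = 43.4^2 = 1883.56
Compute pressure:
P = R * Q^2 = 1.37 * 1883.56
= 2580.4772 Pa

2580.4772 Pa


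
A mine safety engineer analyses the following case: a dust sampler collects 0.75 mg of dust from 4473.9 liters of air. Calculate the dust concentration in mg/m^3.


0.1676 mg/m^3

Convert liters to m^3: 1 m^3 = 1000 L
Concentration = mass / volume * 1000
= 0.75 / 4473.9 * 1000
= 0.0001676389727 * 1000
= 0.1676 mg/m^3


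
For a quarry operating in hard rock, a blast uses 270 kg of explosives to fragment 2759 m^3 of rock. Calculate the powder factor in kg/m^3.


Powder factor = explosive mass / rock volume
= 270 / 2759
= 0.0979 kg/m^3

0.0979 kg/m^3


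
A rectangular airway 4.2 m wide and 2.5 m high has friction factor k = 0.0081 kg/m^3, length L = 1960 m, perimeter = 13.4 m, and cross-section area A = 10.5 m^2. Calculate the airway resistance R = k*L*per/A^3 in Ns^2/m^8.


0.1838 Ns^2/m^8

Compute the numerator:
k * L * per = 0.0081 * 1960 * 13.4
= 212.7384
Compute the denominator:
A^3 = 10.5^3 = 1157.625
Resistance:
R = 212.7384 / 1157.625
= 0.1838 Ns^2/m^8


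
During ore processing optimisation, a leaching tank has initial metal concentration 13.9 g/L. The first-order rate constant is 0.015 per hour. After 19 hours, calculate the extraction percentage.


Compute the exponent:
-k * t = -0.015 * 19 = -0.285
Remaining concentration:
C = 13.9 * exp(-0.285)
= 13.9 * 0.7520142543
= 10.45299814 g/L
Extracted = 13.9 - 10.45299814 = 3.447001865 g/L
Extraction % = 3.447001865 / 13.9 * 100
= 24.7986%

24.7986%


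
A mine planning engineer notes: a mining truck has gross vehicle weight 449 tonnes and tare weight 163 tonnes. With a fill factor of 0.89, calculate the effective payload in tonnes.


Maximum payload = gross - tare
= 449 - 163 = 286 tonnes
Effective payload = max payload * fill factor
= 286 * 0.89
= 254.54 tonnes

254.54 tonnes


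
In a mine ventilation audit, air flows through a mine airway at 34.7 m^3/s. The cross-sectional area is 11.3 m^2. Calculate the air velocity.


Velocity = flow rate / cross-sectional area
= 34.7 / 11.3
= 3.0708 m/s

3.0708 m/s


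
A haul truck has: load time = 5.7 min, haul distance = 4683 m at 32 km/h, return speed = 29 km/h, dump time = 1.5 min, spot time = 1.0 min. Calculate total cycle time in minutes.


Convert haul speed to m/min: 32 * 1000/60 = 533.3333333 m/min
Haul time = 4683 / 533.3333333 = 8.780625 min
Convert return speed to m/min: 29 * 1000/60 = 483.3333333 m/min
Return time = 4683 / 483.3333333 = 9.688965517 min
Total cycle time:
= 5.7 + 8.780625 + 1.5 + 9.688965517 + 1.0
= 26.6696 min

26.6696 min


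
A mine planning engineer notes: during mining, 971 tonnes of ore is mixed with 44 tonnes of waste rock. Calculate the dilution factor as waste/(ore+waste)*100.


Total material = ore + waste
= 971 + 44 = 1015 tonnes
Dilution = waste / total * 100
= 44 / 1015 * 100
= 0.04334975369 * 100
= 4.335%

4.335%


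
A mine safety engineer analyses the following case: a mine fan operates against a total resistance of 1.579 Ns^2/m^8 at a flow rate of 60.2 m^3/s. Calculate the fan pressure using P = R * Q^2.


5722.3592 Pa

Compute Q^2:
Q^2 = 60.2^2 = 3624.04
Compute pressure:
P = R * Q^2 = 1.579 * 3624.04
= 5722.3592 Pa


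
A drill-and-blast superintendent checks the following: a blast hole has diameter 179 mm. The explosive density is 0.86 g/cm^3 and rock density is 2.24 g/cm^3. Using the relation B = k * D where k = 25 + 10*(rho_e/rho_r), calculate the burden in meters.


5.1622 m

First, compute k:
rho_e / rho_r = 0.86 / 2.24 = 0.3839285714
k = 25 + 10 * 0.3839285714 = 28.83928571
Then, compute burden:
B = k * D / 1000 = 28.83928571 * 179 / 1000
= 5162.232143 / 1000
= 5.1622 m


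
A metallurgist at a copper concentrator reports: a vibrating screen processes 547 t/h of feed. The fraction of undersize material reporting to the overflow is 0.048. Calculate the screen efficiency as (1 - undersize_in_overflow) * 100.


Screen efficiency = (1 - fraction of undersize in overflow) * 100
= (1 - 0.048) * 100
= 0.952 * 100
= 95.2%

95.2%


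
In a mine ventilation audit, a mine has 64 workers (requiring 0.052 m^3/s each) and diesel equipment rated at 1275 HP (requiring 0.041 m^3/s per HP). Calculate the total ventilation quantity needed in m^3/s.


55.603 m^3/s

Airflow for workers:
Q_people = 64 * 0.052 = 3.328 m^3/s
Airflow for diesel equipment:
Q_diesel = 1275 * 0.041 = 52.275 m^3/s
Total ventilation:
Q_total = 3.328 + 52.275
= 55.603 m^3/s


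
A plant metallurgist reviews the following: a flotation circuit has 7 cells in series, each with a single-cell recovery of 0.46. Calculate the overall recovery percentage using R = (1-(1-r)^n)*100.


Complement of single-cell recovery:
1 - r = 1 - 0.46 = 0.54
Raise to power n:
(1 - r)^7 = 0.54^7 = 0.0133892521
Overall recovery:
R = (1 - 0.0133892521) * 100
= 98.6611%

98.6611%


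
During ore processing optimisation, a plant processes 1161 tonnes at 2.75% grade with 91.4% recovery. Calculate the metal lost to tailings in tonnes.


2.7458 tonnes

Total metal in feed:
= 1161 * 2.75 / 100 = 31.9275 tonnes
Metal recovered:
= 31.9275 * 91.4 / 100 = 29.181735 tonnes
Metal lost to tailings:
= 31.9275 - 29.181735
= 2.7458 tonnes


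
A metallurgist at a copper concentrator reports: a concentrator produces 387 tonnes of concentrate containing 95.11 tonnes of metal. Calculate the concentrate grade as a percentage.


24.5762%

Grade = (metal in concentrate / concentrate mass) * 100
= (95.11 / 387) * 100
= 0.2457622739 * 100
= 24.5762%


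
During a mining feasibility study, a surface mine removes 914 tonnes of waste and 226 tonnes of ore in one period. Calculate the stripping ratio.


4.0442

Stripping ratio = waste tonnage / ore tonnage
= 914 / 226
= 4.0442


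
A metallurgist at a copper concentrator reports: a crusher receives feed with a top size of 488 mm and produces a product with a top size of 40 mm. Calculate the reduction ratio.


12.2

Reduction ratio = feed size / product size
= 488 / 40
= 12.2


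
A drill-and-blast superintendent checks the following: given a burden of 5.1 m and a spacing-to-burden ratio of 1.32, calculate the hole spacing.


6.732 m

Spacing = burden * ratio
= 5.1 * 1.32
= 6.732 m


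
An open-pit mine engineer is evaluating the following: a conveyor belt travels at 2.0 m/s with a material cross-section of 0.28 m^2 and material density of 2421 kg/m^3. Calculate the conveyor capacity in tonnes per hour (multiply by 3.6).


Volumetric flow = speed * area
= 2.0 * 0.28 = 0.56 m^3/s
Mass flow = volumetric * density
= 0.56 * 2421 = 1355.76 kg/s
Convert to t/h: multiply by 3.6
Capacity = 1355.76 * 3.6
= 4880.736 t/h

4880.736 t/h


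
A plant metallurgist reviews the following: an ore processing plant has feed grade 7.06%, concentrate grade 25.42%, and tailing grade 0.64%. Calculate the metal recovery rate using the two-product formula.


93.2834%

Using the two-product formula:
R = 100 * c * (f - t) / (f * (c - t))
Numerator = 100 * 25.42 * (7.06 - 0.64)
= 100 * 25.42 * 6.42
= 16319.64
Denominator = 7.06 * (25.42 - 0.64)
= 7.06 * 24.78
= 174.9468
R = 16319.64 / 174.9468
= 93.2834%


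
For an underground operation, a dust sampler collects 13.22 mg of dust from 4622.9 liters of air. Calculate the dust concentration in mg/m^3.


2.8597 mg/m^3

Convert liters to m^3: 1 m^3 = 1000 L
Concentration = mass / volume * 1000
= 13.22 / 4622.9 * 1000
= 0.002859676826 * 1000
= 2.8597 mg/m^3


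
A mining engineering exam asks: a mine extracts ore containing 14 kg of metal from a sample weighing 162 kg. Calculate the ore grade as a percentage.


8.642%

Ore grade = (metal mass / ore mass) * 100
= (14 / 162) * 100
= 0.08641975309 * 100
= 8.642%


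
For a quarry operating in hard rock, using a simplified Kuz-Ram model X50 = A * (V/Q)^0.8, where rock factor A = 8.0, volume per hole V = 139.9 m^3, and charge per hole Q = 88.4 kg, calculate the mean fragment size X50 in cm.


Compute V/Q:
V/Q = 139.9 / 88.4 = 1.582579186
Raise to the power 0.8:
(V/Q)^0.8 = 1.582579186^0.8 = 1.443751205
Multiply by A:
X50 = 8.0 * 1.443751205
= 11.55 cm

11.55 cm


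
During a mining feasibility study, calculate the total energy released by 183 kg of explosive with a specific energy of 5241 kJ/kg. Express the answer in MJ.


959.103 MJ

Energy = mass * specific_energy / 1000
= 183 * 5241 / 1000
= 959103 / 1000
= 959.103 MJ


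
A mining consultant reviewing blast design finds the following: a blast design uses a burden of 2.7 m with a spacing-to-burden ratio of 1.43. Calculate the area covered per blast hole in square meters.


First, find the spacing:
Spacing = burden * ratio = 2.7 * 1.43
= 3.861 m
Then, calculate the area:
Area = burden * spacing = 2.7 * 3.861
= 10.4247 m^2

10.4247 m^2


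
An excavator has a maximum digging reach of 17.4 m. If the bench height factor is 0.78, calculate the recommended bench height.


13.572 m

Bench height = reach * factor
= 17.4 * 0.78
= 13.572 m


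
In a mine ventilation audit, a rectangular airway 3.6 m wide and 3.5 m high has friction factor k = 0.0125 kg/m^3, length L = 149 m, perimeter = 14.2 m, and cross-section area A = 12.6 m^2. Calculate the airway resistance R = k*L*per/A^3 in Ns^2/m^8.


0.0132 Ns^2/m^8

Compute the numerator:
k * L * per = 0.0125 * 149 * 14.2
= 26.4475
Compute the denominator:
A^3 = 12.6^3 = 2000.376
Resistance:
R = 26.4475 / 2000.376
= 0.0132 Ns^2/m^8


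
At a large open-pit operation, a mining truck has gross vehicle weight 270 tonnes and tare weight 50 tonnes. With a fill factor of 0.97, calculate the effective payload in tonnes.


Maximum payload = gross - tare
= 270 - 50 = 220 tonnes
Effective payload = max payload * fill factor
= 220 * 0.97
= 213.4 tonnes

213.4 tonnes


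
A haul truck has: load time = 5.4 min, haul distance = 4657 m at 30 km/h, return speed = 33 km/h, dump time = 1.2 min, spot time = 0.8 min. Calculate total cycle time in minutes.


25.1813 min

Convert haul speed to m/min: 30 * 1000/60 = 500 m/min
Haul time = 4657 / 500 = 9.314 min
Convert return speed to m/min: 33 * 1000/60 = 550 m/min
Return time = 4657 / 550 = 8.467272727 min
Total cycle time:
= 5.4 + 9.314 + 1.2 + 8.467272727 + 0.8
= 25.1813 min


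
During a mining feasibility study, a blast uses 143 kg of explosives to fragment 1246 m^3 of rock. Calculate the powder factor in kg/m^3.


Powder factor = explosive mass / rock volume
= 143 / 1246
= 0.1148 kg/m^3

0.1148 kg/m^3


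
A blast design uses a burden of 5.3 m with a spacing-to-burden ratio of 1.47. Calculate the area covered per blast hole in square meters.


41.2923 m^2

First, find the spacing:
Spacing = burden * ratio = 5.3 * 1.47
= 7.791 m
Then, calculate the area:
Area = burden * spacing = 5.3 * 7.791
= 41.2923 m^2


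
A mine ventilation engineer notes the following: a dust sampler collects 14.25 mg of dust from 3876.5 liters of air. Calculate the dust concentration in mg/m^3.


3.676 mg/m^3

Convert liters to m^3: 1 m^3 = 1000 L
Concentration = mass / volume * 1000
= 14.25 / 3876.5 * 1000
= 0.003675996388 * 1000
= 3.676 mg/m^3


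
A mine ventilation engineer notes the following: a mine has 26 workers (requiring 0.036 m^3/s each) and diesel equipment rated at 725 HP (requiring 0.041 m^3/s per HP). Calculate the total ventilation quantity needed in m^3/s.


Airflow for workers:
Q_people = 26 * 0.036 = 0.936 m^3/s
Airflow for diesel equipment:
Q_diesel = 725 * 0.041 = 29.725 m^3/s
Total ventilation:
Q_total = 0.936 + 29.725
= 30.661 m^3/s

30.661 m^3/s


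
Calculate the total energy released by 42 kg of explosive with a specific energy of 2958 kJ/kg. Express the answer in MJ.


Energy = mass * specific_energy / 1000
= 42 * 2958 / 1000
= 124236 / 1000
= 124.236 MJ

124.236 MJ


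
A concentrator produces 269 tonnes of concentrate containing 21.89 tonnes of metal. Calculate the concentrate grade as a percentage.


Grade = (metal in concentrate / concentrate mass) * 100
= (21.89 / 269) * 100
= 0.08137546468 * 100
= 8.1375%

8.1375%


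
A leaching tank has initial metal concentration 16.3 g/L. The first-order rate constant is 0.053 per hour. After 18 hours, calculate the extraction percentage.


61.4803%

Compute the exponent:
-k * t = -0.053 * 18 = -0.954
Remaining concentration:
C = 16.3 * exp(-0.954)
= 16.3 * 0.3851971492
= 6.278713531 g/L
Extracted = 16.3 - 6.278713531 = 10.02128647 g/L
Extraction % = 10.02128647 / 16.3 * 100
= 61.4803%


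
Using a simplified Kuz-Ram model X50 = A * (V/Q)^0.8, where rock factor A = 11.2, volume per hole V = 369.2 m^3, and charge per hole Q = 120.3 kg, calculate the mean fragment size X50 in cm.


Compute V/Q:
V/Q = 369.2 / 120.3 = 3.068994181
Raise to the power 0.8:
(V/Q)^0.8 = 3.068994181^0.8 = 2.45243131
Multiply by A:
X50 = 11.2 * 2.45243131
= 27.4672 cm

27.4672 cm


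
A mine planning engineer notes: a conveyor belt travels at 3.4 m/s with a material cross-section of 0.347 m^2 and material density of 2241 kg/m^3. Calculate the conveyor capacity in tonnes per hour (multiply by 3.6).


Volumetric flow = speed * area
= 3.4 * 0.347 = 1.1798 m^3/s
Mass flow = volumetric * density
= 1.1798 * 2241 = 2643.9318 kg/s
Convert to t/h: multiply by 3.6
Capacity = 2643.9318 * 3.6
= 9518.1545 t/h

9518.1545 t/h


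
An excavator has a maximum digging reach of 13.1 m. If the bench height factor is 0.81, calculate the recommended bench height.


Bench height = reach * factor
= 13.1 * 0.81
= 10.611 m

10.611 m


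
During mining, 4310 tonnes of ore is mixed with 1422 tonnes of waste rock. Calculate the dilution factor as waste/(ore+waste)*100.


24.8081%

Total material = ore + waste
= 4310 + 1422 = 5732 tonnes
Dilution = waste / total * 100
= 1422 / 5732 * 100
= 0.2480809491 * 100
= 24.8081%


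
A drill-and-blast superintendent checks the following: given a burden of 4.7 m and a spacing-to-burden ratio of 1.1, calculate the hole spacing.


5.17 m

Spacing = burden * ratio
= 4.7 * 1.1
= 5.17 m


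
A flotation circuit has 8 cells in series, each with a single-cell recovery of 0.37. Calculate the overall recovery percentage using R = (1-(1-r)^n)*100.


97.5184%

Complement of single-cell recovery:
1 - r = 1 - 0.37 = 0.63
Raise to power n:
(1 - r)^8 = 0.63^8 = 0.02481557803
Overall recovery:
R = (1 - 0.02481557803) * 100
= 97.5184%


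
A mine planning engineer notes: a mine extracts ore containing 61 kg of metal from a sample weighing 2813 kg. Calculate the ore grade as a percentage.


Ore grade = (metal mass / ore mass) * 100
= (61 / 2813) * 100
= 0.02168503377 * 100
= 2.1685%

2.1685%


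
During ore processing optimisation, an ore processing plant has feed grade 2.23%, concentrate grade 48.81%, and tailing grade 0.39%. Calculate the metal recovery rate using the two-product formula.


Using the two-product formula:
R = 100 * c * (f - t) / (f * (c - t))
Numerator = 100 * 48.81 * (2.23 - 0.39)
= 100 * 48.81 * 1.84
= 8981.04
Denominator = 2.23 * (48.81 - 0.39)
= 2.23 * 48.42
= 107.9766
R = 8981.04 / 107.9766
= 83.1758%

83.1758%


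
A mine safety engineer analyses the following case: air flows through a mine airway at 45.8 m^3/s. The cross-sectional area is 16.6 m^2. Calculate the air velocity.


2.759 m/s

Velocity = flow rate / cross-sectional area
= 45.8 / 16.6
= 2.759 m/s


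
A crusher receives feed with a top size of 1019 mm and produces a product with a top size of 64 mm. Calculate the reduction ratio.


Reduction ratio = feed size / product size
= 1019 / 64
= 15.9219

15.9219


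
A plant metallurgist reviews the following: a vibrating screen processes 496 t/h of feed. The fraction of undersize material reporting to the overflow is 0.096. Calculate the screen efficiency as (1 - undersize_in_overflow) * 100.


Screen efficiency = (1 - fraction of undersize in overflow) * 100
= (1 - 0.096) * 100
= 0.904 * 100
= 90.4%

90.4%


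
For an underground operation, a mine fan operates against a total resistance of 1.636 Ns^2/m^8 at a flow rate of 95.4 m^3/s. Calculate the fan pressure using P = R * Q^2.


Compute Q^2:
Q^2 = 95.4^2 = 9101.16
Compute pressure:
P = R * Q^2 = 1.636 * 9101.16
= 14889.4978 Pa

14889.4978 Pa


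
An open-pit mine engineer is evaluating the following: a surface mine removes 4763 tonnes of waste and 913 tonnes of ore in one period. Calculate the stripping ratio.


Stripping ratio = waste tonnage / ore tonnage
= 4763 / 913
= 5.2169

5.2169


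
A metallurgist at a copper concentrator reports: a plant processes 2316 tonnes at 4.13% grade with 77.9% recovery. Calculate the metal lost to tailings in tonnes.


Total metal in feed:
= 2316 * 4.13 / 100 = 95.6508 tonnes
Metal recovered:
= 95.6508 * 77.9 / 100 = 74.5119732 tonnes
Metal lost to tailings:
= 95.6508 - 74.5119732
= 21.1388 tonnes

21.1388 tonnes


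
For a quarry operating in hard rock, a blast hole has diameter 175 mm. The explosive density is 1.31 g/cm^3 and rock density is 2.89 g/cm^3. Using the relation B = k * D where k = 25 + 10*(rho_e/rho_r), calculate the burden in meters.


First, compute k:
rho_e / rho_r = 1.31 / 2.89 = 0.4532871972
k = 25 + 10 * 0.4532871972 = 29.53287197
Then, compute burden:
B = k * D / 1000 = 29.53287197 * 175 / 1000
= 5168.252595 / 1000
= 5.1683 m

5.1683 m


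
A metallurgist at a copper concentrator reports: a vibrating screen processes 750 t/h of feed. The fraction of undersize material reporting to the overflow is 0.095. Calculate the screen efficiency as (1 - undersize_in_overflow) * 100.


Screen efficiency = (1 - fraction of undersize in overflow) * 100
= (1 - 0.095) * 100
= 0.905 * 100
= 90.5%

90.5%


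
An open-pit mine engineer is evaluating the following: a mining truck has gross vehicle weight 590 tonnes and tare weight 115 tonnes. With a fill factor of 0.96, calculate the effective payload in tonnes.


456.0 tonnes

Maximum payload = gross - tare
= 590 - 115 = 475 tonnes
Effective payload = max payload * fill factor
= 475 * 0.96
= 456.0 tonnes


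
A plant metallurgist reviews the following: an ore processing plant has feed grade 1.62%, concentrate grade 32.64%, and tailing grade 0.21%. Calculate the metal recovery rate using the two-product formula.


Using the two-product formula:
R = 100 * c * (f - t) / (f * (c - t))
Numerator = 100 * 32.64 * (1.62 - 0.21)
= 100 * 32.64 * 1.41
= 4602.24
Denominator = 1.62 * (32.64 - 0.21)
= 1.62 * 32.43
= 52.5366
R = 4602.24 / 52.5366
= 87.6006%

87.6006%


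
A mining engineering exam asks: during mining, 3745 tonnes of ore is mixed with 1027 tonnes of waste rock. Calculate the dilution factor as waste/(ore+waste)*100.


Total material = ore + waste
= 3745 + 1027 = 4772 tonnes
Dilution = waste / total * 100
= 1027 / 4772 * 100
= 0.2152137469 * 100
= 21.5214%

21.5214%


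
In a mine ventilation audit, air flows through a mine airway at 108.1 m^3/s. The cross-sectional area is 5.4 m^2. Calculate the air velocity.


Velocity = flow rate / cross-sectional area
= 108.1 / 5.4
= 20.0185 m/s

20.0185 m/s


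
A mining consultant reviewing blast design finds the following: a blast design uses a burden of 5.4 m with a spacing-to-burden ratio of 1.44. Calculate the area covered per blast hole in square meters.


First, find the spacing:
Spacing = burden * ratio = 5.4 * 1.44
= 7.776 m
Then, calculate the area:
Area = burden * spacing = 5.4 * 7.776
= 41.9904 m^2

41.9904 m^2


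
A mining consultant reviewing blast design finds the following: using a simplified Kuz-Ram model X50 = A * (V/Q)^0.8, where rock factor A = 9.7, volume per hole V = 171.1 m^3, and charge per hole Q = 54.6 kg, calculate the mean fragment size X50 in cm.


24.189 cm

Compute V/Q:
V/Q = 171.1 / 54.6 = 3.133699634
Raise to the power 0.8:
(V/Q)^0.8 = 3.133699634^0.8 = 2.493709693
Multiply by A:
X50 = 9.7 * 2.493709693
= 24.189 cm


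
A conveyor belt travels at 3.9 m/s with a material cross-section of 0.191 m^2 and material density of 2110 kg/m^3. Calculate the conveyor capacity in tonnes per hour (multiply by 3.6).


5658.2604 t/h

Volumetric flow = speed * area
= 3.9 * 0.191 = 0.7449 m^3/s
Mass flow = volumetric * density
= 0.7449 * 2110 = 1571.739 kg/s
Convert to t/h: multiply by 3.6
Capacity = 1571.739 * 3.6
= 5658.2604 t/h


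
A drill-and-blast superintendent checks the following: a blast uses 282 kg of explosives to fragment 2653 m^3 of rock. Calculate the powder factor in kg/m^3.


Powder factor = explosive mass / rock volume
= 282 / 2653
= 0.1063 kg/m^3

0.1063 kg/m^3


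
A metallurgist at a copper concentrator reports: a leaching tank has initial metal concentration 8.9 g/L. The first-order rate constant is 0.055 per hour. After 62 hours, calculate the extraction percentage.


96.6959%

Compute the exponent:
-k * t = -0.055 * 62 = -3.41
Remaining concentration:
C = 8.9 * exp(-3.41)
= 8.9 * 0.03304120038
= 0.2940666833 g/L
Extracted = 8.9 - 0.2940666833 = 8.605933317 g/L
Extraction % = 8.605933317 / 8.9 * 100
= 96.6959%


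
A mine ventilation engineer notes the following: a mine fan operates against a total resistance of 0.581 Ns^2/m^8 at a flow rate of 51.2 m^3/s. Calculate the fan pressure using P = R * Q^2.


1523.0566 Pa

Compute Q^2:
Q^2 = 51.2^2 = 2621.44
Compute pressure:
P = R * Q^2 = 0.581 * 2621.44
= 1523.0566 Pa


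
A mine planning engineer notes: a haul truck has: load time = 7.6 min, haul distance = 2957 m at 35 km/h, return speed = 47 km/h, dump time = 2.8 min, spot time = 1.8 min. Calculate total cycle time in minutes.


Convert haul speed to m/min: 35 * 1000/60 = 583.3333333 m/min
Haul time = 2957 / 583.3333333 = 5.069142857 min
Convert return speed to m/min: 47 * 1000/60 = 783.3333333 m/min
Return time = 2957 / 783.3333333 = 3.774893617 min
Total cycle time:
= 7.6 + 5.069142857 + 2.8 + 3.774893617 + 1.8
= 21.044 min

21.044 min


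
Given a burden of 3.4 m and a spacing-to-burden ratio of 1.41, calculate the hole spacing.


Spacing = burden * ratio
= 3.4 * 1.41
= 4.794 m

4.794 m


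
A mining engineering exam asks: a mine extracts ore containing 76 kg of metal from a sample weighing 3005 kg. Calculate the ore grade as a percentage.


Ore grade = (metal mass / ore mass) * 100
= (76 / 3005) * 100
= 0.02529118136 * 100
= 2.5291%

2.5291%


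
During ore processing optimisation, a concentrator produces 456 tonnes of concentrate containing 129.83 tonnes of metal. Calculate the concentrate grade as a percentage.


28.4715%

Grade = (metal in concentrate / concentrate mass) * 100
= (129.83 / 456) * 100
= 0.2847149123 * 100
= 28.4715%


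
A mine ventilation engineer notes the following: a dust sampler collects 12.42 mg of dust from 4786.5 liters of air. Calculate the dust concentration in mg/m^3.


Convert liters to m^3: 1 m^3 = 1000 L
Concentration = mass / volume * 1000
= 12.42 / 4786.5 * 1000
= 0.002594797869 * 1000
= 2.5948 mg/m^3

2.5948 mg/m^3


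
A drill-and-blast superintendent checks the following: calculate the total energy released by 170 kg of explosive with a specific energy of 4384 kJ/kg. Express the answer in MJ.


745.28 MJ

Energy = mass * specific_energy / 1000
= 170 * 4384 / 1000
= 745280 / 1000
= 745.28 MJ


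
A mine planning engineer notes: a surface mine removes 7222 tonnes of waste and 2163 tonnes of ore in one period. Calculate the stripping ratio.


3.3389

Stripping ratio = waste tonnage / ore tonnage
= 7222 / 2163
= 3.3389


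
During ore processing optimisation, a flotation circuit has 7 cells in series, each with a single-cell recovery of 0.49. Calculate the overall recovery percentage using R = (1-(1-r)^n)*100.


99.1026%

Complement of single-cell recovery:
1 - r = 1 - 0.49 = 0.51
Raise to power n:
(1 - r)^7 = 0.51^7 = 0.008974106779
Overall recovery:
R = (1 - 0.008974106779) * 100
= 99.1026%


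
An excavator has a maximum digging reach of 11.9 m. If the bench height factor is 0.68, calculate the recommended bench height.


8.092 m

Bench height = reach * factor
= 11.9 * 0.68
= 8.092 m


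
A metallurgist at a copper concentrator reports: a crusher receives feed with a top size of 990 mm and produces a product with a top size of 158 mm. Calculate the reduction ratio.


6.2658

Reduction ratio = feed size / product size
= 990 / 158
= 6.2658


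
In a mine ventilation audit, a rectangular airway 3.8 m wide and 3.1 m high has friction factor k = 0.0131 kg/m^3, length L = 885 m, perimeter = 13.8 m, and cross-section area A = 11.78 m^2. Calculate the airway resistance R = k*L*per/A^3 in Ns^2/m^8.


Compute the numerator:
k * L * per = 0.0131 * 885 * 13.8
= 159.9903
Compute the denominator:
A^3 = 11.78^3 = 1634.691752
Resistance:
R = 159.9903 / 1634.691752
= 0.0979 Ns^2/m^8

0.0979 Ns^2/m^8


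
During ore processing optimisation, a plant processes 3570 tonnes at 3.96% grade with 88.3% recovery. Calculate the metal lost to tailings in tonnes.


Total metal in feed:
= 3570 * 3.96 / 100 = 141.372 tonnes
Metal recovered:
= 141.372 * 88.3 / 100 = 124.831476 tonnes
Metal lost to tailings:
= 141.372 - 124.831476
= 16.5405 tonnes

16.5405 tonnes


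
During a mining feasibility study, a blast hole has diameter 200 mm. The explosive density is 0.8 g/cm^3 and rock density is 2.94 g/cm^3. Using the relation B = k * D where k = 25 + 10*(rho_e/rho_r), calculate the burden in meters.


5.5442 m

First, compute k:
rho_e / rho_r = 0.8 / 2.94 = 0.2721088435
k = 25 + 10 * 0.2721088435 = 27.72108844
Then, compute burden:
B = k * D / 1000 = 27.72108844 * 200 / 1000
= 5544.217687 / 1000
= 5.5442 m


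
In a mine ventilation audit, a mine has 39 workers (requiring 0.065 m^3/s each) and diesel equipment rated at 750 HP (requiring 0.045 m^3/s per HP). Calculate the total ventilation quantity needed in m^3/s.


Airflow for workers:
Q_people = 39 * 0.065 = 2.535 m^3/s
Airflow for diesel equipment:
Q_diesel = 750 * 0.045 = 33.75 m^3/s
Total ventilation:
Q_total = 2.535 + 33.75
= 36.285 m^3/s

36.285 m^3/s


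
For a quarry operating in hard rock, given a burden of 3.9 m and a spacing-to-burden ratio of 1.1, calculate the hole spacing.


4.29 m

Spacing = burden * ratio
= 3.9 * 1.1
= 4.29 m


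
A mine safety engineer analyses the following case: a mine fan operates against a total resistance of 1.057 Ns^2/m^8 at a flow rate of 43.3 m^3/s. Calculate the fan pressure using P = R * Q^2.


1981.7587 Pa

Compute Q^2:
Q^2 = 43.3^2 = 1874.89
Compute pressure:
P = R * Q^2 = 1.057 * 1874.89
= 1981.7587 Pa


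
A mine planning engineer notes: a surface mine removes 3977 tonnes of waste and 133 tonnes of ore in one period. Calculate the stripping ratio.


Stripping ratio = waste tonnage / ore tonnage
= 3977 / 133
= 29.9023

29.9023


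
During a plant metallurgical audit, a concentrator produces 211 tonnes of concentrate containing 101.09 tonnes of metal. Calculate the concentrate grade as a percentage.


Grade = (metal in concentrate / concentrate mass) * 100
= (101.09 / 211) * 100
= 0.4790995261 * 100
= 47.91%

47.91%


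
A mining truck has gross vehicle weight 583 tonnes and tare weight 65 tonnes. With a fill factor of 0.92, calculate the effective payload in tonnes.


476.56 tonnes

Maximum payload = gross - tare
= 583 - 65 = 518 tonnes
Effective payload = max payload * fill factor
= 518 * 0.92
= 476.56 tonnes


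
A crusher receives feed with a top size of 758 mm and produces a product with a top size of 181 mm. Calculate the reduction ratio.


Reduction ratio = feed size / product size
= 758 / 181
= 4.1878

4.1878


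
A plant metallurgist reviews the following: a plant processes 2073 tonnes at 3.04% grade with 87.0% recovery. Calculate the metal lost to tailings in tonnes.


Total metal in feed:
= 2073 * 3.04 / 100 = 63.0192 tonnes
Metal recovered:
= 63.0192 * 87.0 / 100 = 54.826704 tonnes
Metal lost to tailings:
= 63.0192 - 54.826704
= 8.1925 tonnes

8.1925 tonnes


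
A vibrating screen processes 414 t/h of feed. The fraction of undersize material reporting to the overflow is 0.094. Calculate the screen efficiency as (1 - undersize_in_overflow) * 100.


Screen efficiency = (1 - fraction of undersize in overflow) * 100
= (1 - 0.094) * 100
= 0.906 * 100
= 90.6%

90.6%


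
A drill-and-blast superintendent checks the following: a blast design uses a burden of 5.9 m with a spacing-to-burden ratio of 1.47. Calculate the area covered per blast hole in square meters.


First, find the spacing:
Spacing = burden * ratio = 5.9 * 1.47
= 8.673 m
Then, calculate the area:
Area = burden * spacing = 5.9 * 8.673
= 51.1707 m^2

51.1707 m^2


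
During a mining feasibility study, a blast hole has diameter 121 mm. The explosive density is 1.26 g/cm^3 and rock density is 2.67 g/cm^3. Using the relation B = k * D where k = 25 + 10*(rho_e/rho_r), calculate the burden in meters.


First, compute k:
rho_e / rho_r = 1.26 / 2.67 = 0.4719101124
k = 25 + 10 * 0.4719101124 = 29.71910112
Then, compute burden:
B = k * D / 1000 = 29.71910112 * 121 / 1000
= 3596.011236 / 1000
= 3.596 m

3.596 m


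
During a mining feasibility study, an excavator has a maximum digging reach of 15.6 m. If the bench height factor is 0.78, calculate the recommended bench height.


Bench height = reach * factor
= 15.6 * 0.78
= 12.168 m

12.168 m


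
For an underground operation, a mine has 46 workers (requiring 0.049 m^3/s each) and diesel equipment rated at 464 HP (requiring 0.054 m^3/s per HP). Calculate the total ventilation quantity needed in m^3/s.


27.31 m^3/s

Airflow for workers:
Q_people = 46 * 0.049 = 2.254 m^3/s
Airflow for diesel equipment:
Q_diesel = 464 * 0.054 = 25.056 m^3/s
Total ventilation:
Q_total = 2.254 + 25.056
= 27.31 m^3/s


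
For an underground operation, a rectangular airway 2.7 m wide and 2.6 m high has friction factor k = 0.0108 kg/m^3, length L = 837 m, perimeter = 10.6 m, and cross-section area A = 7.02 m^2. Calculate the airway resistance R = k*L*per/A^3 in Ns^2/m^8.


Compute the numerator:
k * L * per = 0.0108 * 837 * 10.6
= 95.81976
Compute the denominator:
A^3 = 7.02^3 = 345.948408
Resistance:
R = 95.81976 / 345.948408
= 0.277 Ns^2/m^8

0.277 Ns^2/m^8


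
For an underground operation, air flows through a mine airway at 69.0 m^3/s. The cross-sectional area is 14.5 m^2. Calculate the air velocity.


4.7586 m/s

Velocity = flow rate / cross-sectional area
= 69.0 / 14.5
= 4.7586 m/s


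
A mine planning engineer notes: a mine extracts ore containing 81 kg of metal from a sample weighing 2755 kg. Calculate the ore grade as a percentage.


Ore grade = (metal mass / ore mass) * 100
= (81 / 2755) * 100
= 0.02940108893 * 100
= 2.9401%

2.9401%


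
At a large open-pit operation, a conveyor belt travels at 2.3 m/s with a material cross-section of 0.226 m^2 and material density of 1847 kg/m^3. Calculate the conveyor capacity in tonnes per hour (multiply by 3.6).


Volumetric flow = speed * area
= 2.3 * 0.226 = 0.5198 m^3/s
Mass flow = volumetric * density
= 0.5198 * 1847 = 960.0706 kg/s
Convert to t/h: multiply by 3.6
Capacity = 960.0706 * 3.6
= 3456.2542 t/h

3456.2542 t/h


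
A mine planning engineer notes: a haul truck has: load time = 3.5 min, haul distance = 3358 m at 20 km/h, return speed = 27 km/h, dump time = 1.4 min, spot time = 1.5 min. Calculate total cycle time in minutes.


23.9362 min

Convert haul speed to m/min: 20 * 1000/60 = 333.3333333 m/min
Haul time = 3358 / 333.3333333 = 10.074 min
Convert return speed to m/min: 27 * 1000/60 = 450 m/min
Return time = 3358 / 450 = 7.462222222 min
Total cycle time:
= 3.5 + 10.074 + 1.4 + 7.462222222 + 1.5
= 23.9362 min


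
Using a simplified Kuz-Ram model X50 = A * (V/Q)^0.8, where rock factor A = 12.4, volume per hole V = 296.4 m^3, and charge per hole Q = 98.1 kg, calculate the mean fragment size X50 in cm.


30.0323 cm

Compute V/Q:
V/Q = 296.4 / 98.1 = 3.021406728
Raise to the power 0.8:
(V/Q)^0.8 = 3.021406728^0.8 = 2.42196216
Multiply by A:
X50 = 12.4 * 2.42196216
= 30.0323 cm


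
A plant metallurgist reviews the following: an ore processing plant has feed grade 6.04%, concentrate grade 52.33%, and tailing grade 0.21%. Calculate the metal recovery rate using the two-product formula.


96.9121%

Using the two-product formula:
R = 100 * c * (f - t) / (f * (c - t))
Numerator = 100 * 52.33 * (6.04 - 0.21)
= 100 * 52.33 * 5.83
= 30508.39
Denominator = 6.04 * (52.33 - 0.21)
= 6.04 * 52.12
= 314.8048
R = 30508.39 / 314.8048
= 96.9121%


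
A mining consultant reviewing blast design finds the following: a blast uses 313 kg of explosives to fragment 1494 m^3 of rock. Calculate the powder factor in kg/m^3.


0.2095 kg/m^3

Powder factor = explosive mass / rock volume
= 313 / 1494
= 0.2095 kg/m^3


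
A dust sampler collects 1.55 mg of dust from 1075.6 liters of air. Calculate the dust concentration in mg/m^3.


1.4411 mg/m^3

Convert liters to m^3: 1 m^3 = 1000 L
Concentration = mass / volume * 1000
= 1.55 / 1075.6 * 1000
= 0.001441056155 * 1000
= 1.4411 mg/m^3
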